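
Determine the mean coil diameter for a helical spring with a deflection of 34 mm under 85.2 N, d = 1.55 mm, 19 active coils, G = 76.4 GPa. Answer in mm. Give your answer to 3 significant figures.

10.5 mm

Required rate k = F/δ = 85.2/34 = 2.5059 N/mm
D = (Gd⁴/(8N_a·k))^(1/3) = (76.4×10³·1.55⁴/(8·19·2.5059))^(1/3)
  = (1157.75)^(1/3) = 10.5004 mm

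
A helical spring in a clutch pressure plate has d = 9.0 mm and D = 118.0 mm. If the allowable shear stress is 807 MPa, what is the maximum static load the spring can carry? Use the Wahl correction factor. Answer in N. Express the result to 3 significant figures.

C = D/d = 118.0/9.0 = 13.1111
K_W = (4C−1)/(4C−4) + 0.615/C = 51.444/48.444 + 0.0469 = 1.1088
τ_max = K·8FD/(πd³) → F_max = τ_allow·πd³/(8DK)
F_max = 807·π·9.0³/(8·118.0·1.1088) = 1.8482e+06/1046.7 = 1765.7 N

1770 N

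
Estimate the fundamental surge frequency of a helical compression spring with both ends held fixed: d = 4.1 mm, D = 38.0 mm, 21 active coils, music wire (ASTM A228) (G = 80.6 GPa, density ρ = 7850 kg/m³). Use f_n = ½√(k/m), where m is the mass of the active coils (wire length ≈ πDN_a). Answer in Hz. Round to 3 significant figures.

48.8 Hz

k = Gd⁴/(8D³N_a) = (80.6×10³)(4.1⁴)/(8·38.0³·21) = 2.4706 N/mm = 2470.6 N/m
Wire length L = πDN_a = π·38.0·21 = 2507 mm
m = ρ·(πd²/4)·L = 7850 × 13.203×10⁻⁶ m² × 2.507 m = 0.25982 kg
f_n = ½√(k/m) = 0.5·√(2470.6/0.25982) = 0.5·√(9508.9) = 48.757 Hz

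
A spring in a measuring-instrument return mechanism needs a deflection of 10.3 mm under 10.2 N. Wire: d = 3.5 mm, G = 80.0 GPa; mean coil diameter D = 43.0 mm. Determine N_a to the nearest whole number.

Required rate k = F/δ = 10.2/10.3 = 0.99029 N/mm
N_a = Gd⁴/(8D³k) = (80.0×10³ × 3.5⁴)/(8 × 43.0³ × 0.99029)
    = 1.2005e+07 / 629881 = 19.06 → 19 coils

19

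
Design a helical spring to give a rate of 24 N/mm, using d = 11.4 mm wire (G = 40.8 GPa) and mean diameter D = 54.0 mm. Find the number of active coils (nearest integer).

N_a = Gd⁴/(8D³k) = (40.8×10³ × 11.4⁴)/(8 × 54.0³ × 24)
    = 6.89096e+08 / 3.02331e+07 = 22.79 → 23 coils

23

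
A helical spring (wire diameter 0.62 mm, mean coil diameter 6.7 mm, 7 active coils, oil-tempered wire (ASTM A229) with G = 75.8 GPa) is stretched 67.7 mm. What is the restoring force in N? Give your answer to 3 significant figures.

k = Gd⁴/(8D³N_a) = (75.8×10³)(0.62⁴)/(8·6.7³·7) = 0.665 N/mm
F = k·δ = 0.665 × 67.7 = 45.021 N

45.0 N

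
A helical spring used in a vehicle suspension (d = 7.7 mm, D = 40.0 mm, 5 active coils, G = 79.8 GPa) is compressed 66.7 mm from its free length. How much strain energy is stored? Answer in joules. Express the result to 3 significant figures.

244 J

k = Gd⁴/(8D³N_a) = (79.8×10³)(7.7⁴)/(8·40.0³·5) = 109.58 N/mm
U = ½kδ² = 0.5 × 109.58 × 66.7² = 2.4375e+05 N·mm = 243.75 J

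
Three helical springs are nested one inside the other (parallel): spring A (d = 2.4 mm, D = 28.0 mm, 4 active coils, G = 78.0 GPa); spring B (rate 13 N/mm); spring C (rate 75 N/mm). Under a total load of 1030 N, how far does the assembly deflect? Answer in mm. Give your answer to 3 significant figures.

k_A = Gd⁴/(8D³N_a) = (78.0×10³)(2.4⁴)/(8·28.0³·4) = 3.684 N/mm
Parallel: k_eq = 3.684 + 13 + 75 = 91.684 N/mm
δ = F/k_eq = 1030/91.684 = 11.234 mm

11.2 mm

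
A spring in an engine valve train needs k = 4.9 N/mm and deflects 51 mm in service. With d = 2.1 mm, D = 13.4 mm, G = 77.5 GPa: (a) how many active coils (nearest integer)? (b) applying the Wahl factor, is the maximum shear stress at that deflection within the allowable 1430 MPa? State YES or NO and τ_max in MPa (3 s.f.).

N_a = Gd⁴/(8D³k) = (77.5×10³)(2.1⁴)/(8·13.4³·4.9) = 15.98 → N_a = 16
Actual rate k = Gd⁴/(8D³·16) = 4.8939 N/mm
Working load F = kδ = 4.8939·51 = 249.59 N
C = 13.4/2.1 = 6.3810; K_W = (4C−1)/(4C−4)+0.615/C = 1.2358
τ_max = K_W·8FD/(πd³) = 1.2358·919.63 = 1136.4 MPa
τ_max ≤ 1430 MPa → acceptable

(a) 16 coils; (b) YES, τ_max = 1140 MPa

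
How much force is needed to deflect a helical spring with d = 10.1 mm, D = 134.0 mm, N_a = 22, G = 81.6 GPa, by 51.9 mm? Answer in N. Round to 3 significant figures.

104 N

k = Gd⁴/(8D³N_a) = (81.6×10³)(10.1⁴)/(8·134.0³·22) = 2.0052 N/mm
F = k·δ = 2.0052 × 51.9 = 104.07 N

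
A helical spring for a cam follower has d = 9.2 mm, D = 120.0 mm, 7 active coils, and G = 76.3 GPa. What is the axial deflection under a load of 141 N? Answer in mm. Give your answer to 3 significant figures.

k = Gd⁴/(8D³N_a) = (76.3×10³)(9.2⁴)/(8·120.0³·7) = 5.6486 N/mm
δ = F/k = 141 / 5.6486 = 24.962 mm

25.0 mm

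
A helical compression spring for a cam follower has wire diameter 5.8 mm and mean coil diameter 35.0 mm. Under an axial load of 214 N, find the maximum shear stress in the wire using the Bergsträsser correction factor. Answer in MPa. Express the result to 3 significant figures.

121 MPa

Spring index C = D/d = 35.0/5.8 = 6.0345
K_B = (4C+2)/(4C−3) = 26.138/21.138 = 1.2365
τ₀ = 8FD/(πd³) = 8·214·35.0/(π·5.8³) = 59920/612.96 = 97.755 MPa
τ_max = K·τ₀ = 1.2365 × 97.755 = 120.88 MPa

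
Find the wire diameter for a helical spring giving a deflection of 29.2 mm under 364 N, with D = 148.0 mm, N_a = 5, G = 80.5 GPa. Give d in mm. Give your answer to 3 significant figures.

Required rate k = F/δ = 364/29.2 = 12.466 N/mm
d = (8D³N_a·k / G)^(1/4) = (8·148.0³·5·12.466 / (80.5×10³))^0.25
  = (20080)^0.25 = 11.9040 mm

11.9 mm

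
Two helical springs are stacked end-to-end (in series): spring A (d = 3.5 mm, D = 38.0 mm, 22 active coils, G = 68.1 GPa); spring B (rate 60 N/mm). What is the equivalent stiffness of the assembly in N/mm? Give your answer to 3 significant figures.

1.04 N/mm

k_A = Gd⁴/(8D³N_a) = (68.1×10³)(3.5⁴)/(8·38.0³·22) = 1.0582 N/mm
Series: 1/k_eq = 1/1.0582 + 1/60 = 0.96169; k_eq = 1.0398 N/mm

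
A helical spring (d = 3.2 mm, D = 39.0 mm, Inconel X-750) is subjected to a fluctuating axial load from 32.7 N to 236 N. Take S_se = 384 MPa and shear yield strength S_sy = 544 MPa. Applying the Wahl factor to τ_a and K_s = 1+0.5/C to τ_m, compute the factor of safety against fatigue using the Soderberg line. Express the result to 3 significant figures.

0.597

C = D/d = 39.0/3.2 = 12.1875; K_W = (4C−1)/(4C−4)+0.615/C = 1.1175; K_s = 1+0.5/C = 1.0410
F_a = (F_max−F_min)/2 = 101.65 N; F_m = (F_max+F_min)/2 = 134.35 N
τ_a = K_W·8F_aD/(πd³) = 1.1175 × 308.08 = 344.28 MPa
τ_m = K_s·8F_mD/(πd³) = 1.0410 × 407.19 = 423.89 MPa
Soderberg: 1/n_f = τ_a/S_se + τ_m/S_sy = 344.28/384 + 423.89/544 = 0.89656 + 0.77921 = 1.6758
n_f = 1/1.6758 = 0.5967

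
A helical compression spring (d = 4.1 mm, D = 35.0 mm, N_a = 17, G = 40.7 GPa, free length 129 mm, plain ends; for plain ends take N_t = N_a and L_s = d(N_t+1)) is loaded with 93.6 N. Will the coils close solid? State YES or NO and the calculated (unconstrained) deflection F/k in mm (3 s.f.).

k = Gd⁴/(8D³N_a) = (40.7×10³)(4.1⁴)/(8·35.0³·17) = 1.9724 N/mm
N_t = 17; L_s = 4.1·18 = 73.8 mm; δ_solid = L₀ − L_s = 129 − 73.8 = 55.2 mm
δ = F/k = 93.6/1.9724 = 47.456 mm
δ < δ_solid → spring does not go solid

NO, δ = 47.5 mm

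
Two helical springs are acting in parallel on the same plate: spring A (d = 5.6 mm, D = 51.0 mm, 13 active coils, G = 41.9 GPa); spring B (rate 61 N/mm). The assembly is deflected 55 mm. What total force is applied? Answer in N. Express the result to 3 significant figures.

3520 N

k_A = Gd⁴/(8D³N_a) = (41.9×10³)(5.6⁴)/(8·51.0³·13) = 2.9869 N/mm
Parallel: k_eq = 2.9869 + 61 = 63.987 N/mm
F = k_eq·δ = 63.987·55 = 3519.3 N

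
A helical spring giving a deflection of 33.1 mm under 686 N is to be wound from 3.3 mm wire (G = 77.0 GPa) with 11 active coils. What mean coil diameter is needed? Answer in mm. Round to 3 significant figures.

Required rate k = F/δ = 686/33.1 = 20.725 N/mm
D = (Gd⁴/(8N_a·k))^(1/3) = (77.0×10³·3.3⁴/(8·11·20.725))^(1/3)
  = (5006.89)^(1/3) = 17.1076 mm

17.1 mm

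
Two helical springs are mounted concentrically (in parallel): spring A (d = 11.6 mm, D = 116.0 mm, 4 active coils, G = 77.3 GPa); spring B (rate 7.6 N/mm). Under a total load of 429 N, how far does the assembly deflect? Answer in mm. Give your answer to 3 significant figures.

k_A = Gd⁴/(8D³N_a) = (77.3×10³)(11.6⁴)/(8·116.0³·4) = 28.021 N/mm
Parallel: k_eq = 28.021 + 7.6 = 35.621 N/mm
δ = F/k_eq = 429/35.621 = 12.043 mm

12.0 mm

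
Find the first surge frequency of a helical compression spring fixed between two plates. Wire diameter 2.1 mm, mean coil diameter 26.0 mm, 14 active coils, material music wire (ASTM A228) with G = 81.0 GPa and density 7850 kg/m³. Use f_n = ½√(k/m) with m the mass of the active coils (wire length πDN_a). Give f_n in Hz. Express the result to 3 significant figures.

k = Gd⁴/(8D³N_a) = (81.0×10³)(2.1⁴)/(8·26.0³·14) = 0.80025 N/mm = 800.25 N/m
Wire length L = πDN_a = π·26.0·14 = 1143.5 mm
m = ρ·(πd²/4)·L = 7850 × 3.4636×10⁻⁶ m² × 1.1435 m = 0.031092 kg
f_n = ½√(k/m) = 0.5·√(800.25/0.031092) = 0.5·√(25738) = 80.215 Hz

80.2 Hz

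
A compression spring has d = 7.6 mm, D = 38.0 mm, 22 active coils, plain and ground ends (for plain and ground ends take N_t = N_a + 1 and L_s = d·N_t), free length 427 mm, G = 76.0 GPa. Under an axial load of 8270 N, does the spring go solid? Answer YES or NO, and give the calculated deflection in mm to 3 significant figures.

k = Gd⁴/(8D³N_a) = (76.0×10³)(7.6⁴)/(8·38.0³·22) = 26.255 N/mm
N_t = 23; L_s = 7.6·23 = 174.8 mm; δ_solid = L₀ − L_s = 427 − 174.8 = 252.2 mm
δ = F/k = 8270/26.255 = 314.99 mm
δ ≥ δ_solid → spring goes solid

YES, δ = 315 mm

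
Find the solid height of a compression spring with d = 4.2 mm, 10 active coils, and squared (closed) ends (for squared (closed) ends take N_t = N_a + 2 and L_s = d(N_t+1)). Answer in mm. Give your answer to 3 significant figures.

54.6 mm

squared (closed) ends: N_t = N_a + 2 = 10 + 2 = 12
L_s = d·(N_t+1) = 4.2 × 13 = 54.6 mm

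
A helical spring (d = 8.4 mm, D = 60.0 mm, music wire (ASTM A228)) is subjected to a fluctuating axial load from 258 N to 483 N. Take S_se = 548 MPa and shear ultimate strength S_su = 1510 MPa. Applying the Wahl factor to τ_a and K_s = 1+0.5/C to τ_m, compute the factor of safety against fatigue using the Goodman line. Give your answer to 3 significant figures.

C = D/d = 60.0/8.4 = 7.1429; K_W = (4C−1)/(4C−4)+0.615/C = 1.2082; K_s = 1+0.5/C = 1.0700
F_a = (F_max−F_min)/2 = 112.5 N; F_m = (F_max+F_min)/2 = 370.5 N
τ_a = K_W·8F_aD/(πd³) = 1.2082 × 29.001 = 35.038 MPa
τ_m = K_s·8F_mD/(πd³) = 1.0700 × 95.508 = 102.19 MPa
Goodman: 1/n_f = τ_a/S_se + τ_m/S_su = 35.038/548 + 102.19/1510 = 0.06394 + 0.06768 = 0.13162
n_f = 1/0.13162 = 7.598

7.60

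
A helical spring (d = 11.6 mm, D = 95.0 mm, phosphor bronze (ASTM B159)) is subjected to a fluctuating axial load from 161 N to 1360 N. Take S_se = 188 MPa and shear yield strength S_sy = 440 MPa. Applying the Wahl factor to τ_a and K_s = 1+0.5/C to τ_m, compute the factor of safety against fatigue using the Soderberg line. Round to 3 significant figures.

1.15

C = D/d = 95.0/11.6 = 8.1897; K_W = (4C−1)/(4C−4)+0.615/C = 1.1794; K_s = 1+0.5/C = 1.0611
F_a = (F_max−F_min)/2 = 599.5 N; F_m = (F_max+F_min)/2 = 760.5 N
τ_a = K_W·8F_aD/(πd³) = 1.1794 × 92.914 = 109.58 MPa
τ_m = K_s·8F_mD/(πd³) = 1.0611 × 117.87 = 125.06 MPa
Soderberg: 1/n_f = τ_a/S_se + τ_m/S_sy = 109.58/188 + 125.06/440 = 0.58289 + 0.28423 = 0.86712
n_f = 1/0.86712 = 1.153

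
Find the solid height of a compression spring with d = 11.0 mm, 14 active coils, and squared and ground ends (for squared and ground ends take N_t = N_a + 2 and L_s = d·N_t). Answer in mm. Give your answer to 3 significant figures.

squared and ground ends: N_t = N_a + 2 = 14 + 2 = 16
L_s = d·N_t = 11.0 × 16 = 176 mm

176 mm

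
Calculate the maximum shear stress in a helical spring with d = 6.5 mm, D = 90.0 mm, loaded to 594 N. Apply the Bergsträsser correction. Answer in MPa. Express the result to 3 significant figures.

Spring index C = D/d = 90.0/6.5 = 13.8462
K_B = (4C+2)/(4C−3) = 57.385/52.385 = 1.0954
τ₀ = 8FD/(πd³) = 8·594·90.0/(π·6.5³) = 427680/862.76 = 495.71 MPa
τ_max = K·τ₀ = 1.0954 × 495.71 = 543.03 MPa

543 MPa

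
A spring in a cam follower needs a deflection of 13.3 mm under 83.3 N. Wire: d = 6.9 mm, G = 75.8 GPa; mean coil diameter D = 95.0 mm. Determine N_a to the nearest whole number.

4

Required rate k = F/δ = 83.3/13.3 = 6.2632 N/mm
N_a = Gd⁴/(8D³k) = (75.8×10³ × 6.9⁴)/(8 × 95.0³ × 6.2632)
    = 1.71817e+08 / 4.2959e+07 = 4 → 4 coils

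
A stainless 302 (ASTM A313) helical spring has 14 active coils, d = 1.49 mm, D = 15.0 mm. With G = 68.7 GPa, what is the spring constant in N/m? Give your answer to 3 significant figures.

896 N/m

k = Gd⁴/(8D³N_a) = (68.7×10³ × 1.49⁴) / (8 × 15.0³ × 14)
  = 338612 / 378000 = 0.8958 N/mm = 895.8 N/m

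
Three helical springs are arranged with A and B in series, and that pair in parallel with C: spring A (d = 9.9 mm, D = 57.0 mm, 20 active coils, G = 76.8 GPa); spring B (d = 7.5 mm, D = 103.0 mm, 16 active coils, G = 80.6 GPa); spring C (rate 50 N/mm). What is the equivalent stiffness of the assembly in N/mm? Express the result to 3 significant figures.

51.7 N/mm

k_A = Gd⁴/(8D³N_a) = (76.8×10³)(9.9⁴)/(8·57.0³·20) = 24.898 N/mm
k_B = Gd⁴/(8D³N_a) = (80.6×10³)(7.5⁴)/(8·103.0³·16) = 1.8233 N/mm
Springs A,B series: k_AB = 1/(1/24.898+1/1.8233) = 1.6989 N/mm; parallel with C: k_eq = 1.6989+50 = 51.699 N/mm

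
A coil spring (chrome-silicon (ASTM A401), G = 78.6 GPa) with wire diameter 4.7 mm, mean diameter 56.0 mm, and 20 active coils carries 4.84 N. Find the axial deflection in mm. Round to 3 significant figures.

3.55 mm

k = Gd⁴/(8D³N_a) = (78.6×10³)(4.7⁴)/(8·56.0³·20) = 1.365 N/mm
δ = F/k = 4.84 / 1.365 = 3.5458 mm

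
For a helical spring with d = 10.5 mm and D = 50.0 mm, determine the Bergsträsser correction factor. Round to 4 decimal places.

1.3116

C = D/d = 50.0/10.5 = 4.7619
K_B = (4C+2)/(4C−3) = 21.048/16.048 = 1.3116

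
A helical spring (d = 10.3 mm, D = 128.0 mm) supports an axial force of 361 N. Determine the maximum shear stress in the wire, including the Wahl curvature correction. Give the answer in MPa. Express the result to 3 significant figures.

120 MPa

Spring index C = D/d = 128.0/10.3 = 12.4272
K_W = (4C−1)/(4C−4) + 0.615/C = 48.709/45.709 + 0.0495 = 1.1151
τ₀ = 8FD/(πd³) = 8·361·128.0/(π·10.3³) = 369664/3432.9 = 107.68 MPa
τ_max = K·τ₀ = 1.1151 × 107.68 = 120.08 MPa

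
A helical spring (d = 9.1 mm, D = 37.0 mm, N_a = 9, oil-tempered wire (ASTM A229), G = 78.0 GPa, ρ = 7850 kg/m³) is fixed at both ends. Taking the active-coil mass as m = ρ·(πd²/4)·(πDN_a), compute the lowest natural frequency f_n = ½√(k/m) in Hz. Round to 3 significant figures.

k = Gd⁴/(8D³N_a) = (78.0×10³)(9.1⁴)/(8·37.0³·9) = 146.66 N/mm = 1.4666e+05 N/m
Wire length L = πDN_a = π·37.0·9 = 1046.2 mm
m = ρ·(πd²/4)·L = 7850 × 65.039×10⁻⁶ m² × 1.0462 m = 0.53412 kg
f_n = ½√(k/m) = 0.5·√(1.4666e+05/0.53412) = 0.5·√(2.7459e+05) = 262.01 Hz

262 Hz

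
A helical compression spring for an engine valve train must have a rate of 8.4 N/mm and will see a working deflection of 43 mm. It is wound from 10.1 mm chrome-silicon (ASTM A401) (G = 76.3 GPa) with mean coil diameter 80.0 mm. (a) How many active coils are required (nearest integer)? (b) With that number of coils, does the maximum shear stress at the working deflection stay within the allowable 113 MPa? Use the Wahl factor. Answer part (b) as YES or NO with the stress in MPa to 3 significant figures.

(a) 23 coils; (b) YES, τ_max = 85.0 MPa

N_a = Gd⁴/(8D³k) = (76.3×10³)(10.1⁴)/(8·80.0³·8.4) = 23.08 → N_a = 23
Actual rate k = Gd⁴/(8D³·23) = 8.428 N/mm
Working load F = kδ = 8.428·43 = 362.4 N
C = 80.0/10.1 = 7.9208; K_W = (4C−1)/(4C−4)+0.615/C = 1.1860
τ_max = K_W·8FD/(πd³) = 1.1860·71.657 = 84.986 MPa
τ_max ≤ 113 MPa → acceptable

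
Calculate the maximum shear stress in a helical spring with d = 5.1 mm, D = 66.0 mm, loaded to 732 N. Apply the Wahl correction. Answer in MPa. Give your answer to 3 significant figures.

1030 MPa

Spring index C = D/d = 66.0/5.1 = 12.9412
K_W = (4C−1)/(4C−4) + 0.615/C = 50.765/47.765 + 0.0475 = 1.1103
τ₀ = 8FD/(πd³) = 8·732·66.0/(π·5.1³) = 386496/416.74 = 927.44 MPa
τ_max = K·τ₀ = 1.1103 × 927.44 = 1029.8 MPa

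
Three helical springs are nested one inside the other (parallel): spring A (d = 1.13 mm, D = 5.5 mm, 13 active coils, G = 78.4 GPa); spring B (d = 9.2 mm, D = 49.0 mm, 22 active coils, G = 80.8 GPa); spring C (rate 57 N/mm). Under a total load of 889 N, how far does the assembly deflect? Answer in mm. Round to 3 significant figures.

9.63 mm

k_A = Gd⁴/(8D³N_a) = (78.4×10³)(1.13⁴)/(8·5.5³·13) = 7.3877 N/mm
k_B = Gd⁴/(8D³N_a) = (80.8×10³)(9.2⁴)/(8·49.0³·22) = 27.955 N/mm
Parallel: k_eq = 7.3877 + 27.955 + 57 = 92.343 N/mm
δ = F/k_eq = 889/92.343 = 9.6272 mm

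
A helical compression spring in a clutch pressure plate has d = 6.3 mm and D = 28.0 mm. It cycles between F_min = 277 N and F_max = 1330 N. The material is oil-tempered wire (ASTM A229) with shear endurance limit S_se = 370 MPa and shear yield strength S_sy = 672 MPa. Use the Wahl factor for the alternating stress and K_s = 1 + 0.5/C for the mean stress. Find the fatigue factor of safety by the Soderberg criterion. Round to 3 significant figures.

C = D/d = 28.0/6.3 = 4.4444; K_W = (4C−1)/(4C−4)+0.615/C = 1.3561; K_s = 1+0.5/C = 1.1125
F_a = (F_max−F_min)/2 = 526.5 N; F_m = (F_max+F_min)/2 = 803.5 N
τ_a = K_W·8F_aD/(πd³) = 1.3561 × 150.13 = 203.6 MPa
τ_m = K_s·8F_mD/(πd³) = 1.1125 × 229.12 = 254.9 MPa
Soderberg: 1/n_f = τ_a/S_se + τ_m/S_sy = 203.6/370 + 254.9/672 = 0.55026 + 0.37931 = 0.92957
n_f = 1/0.92957 = 1.076

1.08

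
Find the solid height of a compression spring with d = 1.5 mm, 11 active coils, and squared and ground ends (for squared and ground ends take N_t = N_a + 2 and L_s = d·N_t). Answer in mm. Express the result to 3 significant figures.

19.5 mm

squared and ground ends: N_t = N_a + 2 = 11 + 2 = 13
L_s = d·N_t = 1.5 × 13 = 19.5 mm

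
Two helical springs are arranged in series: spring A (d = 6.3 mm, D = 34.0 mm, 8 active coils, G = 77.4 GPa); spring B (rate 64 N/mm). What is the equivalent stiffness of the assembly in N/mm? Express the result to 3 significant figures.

k_A = Gd⁴/(8D³N_a) = (77.4×10³)(6.3⁴)/(8·34.0³·8) = 48.471 N/mm
Series: 1/k_eq = 1/48.471 + 1/64 = 0.036256; k_eq = 27.582 N/mm

27.6 N/mm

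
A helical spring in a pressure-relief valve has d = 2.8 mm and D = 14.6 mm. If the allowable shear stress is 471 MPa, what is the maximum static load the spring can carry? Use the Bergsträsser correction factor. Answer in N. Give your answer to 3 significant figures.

C = D/d = 14.6/2.8 = 5.2143
K_B = (4C+2)/(4C−3) = 22.857/17.857 = 1.2800
τ_max = K·8FD/(πd³) → F_max = τ_allow·πd³/(8DK)
F_max = 471·π·2.8³/(8·14.6·1.2800) = 32482/149.5 = 217.27 N

217 N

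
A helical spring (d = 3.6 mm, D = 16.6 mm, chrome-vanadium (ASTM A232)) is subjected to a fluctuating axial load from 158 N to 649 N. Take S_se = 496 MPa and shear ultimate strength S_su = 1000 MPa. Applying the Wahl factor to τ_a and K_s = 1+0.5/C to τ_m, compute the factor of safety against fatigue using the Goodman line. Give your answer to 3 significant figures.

0.993

C = D/d = 16.6/3.6 = 4.6111; K_W = (4C−1)/(4C−4)+0.615/C = 1.3411; K_s = 1+0.5/C = 1.1084
F_a = (F_max−F_min)/2 = 245.5 N; F_m = (F_max+F_min)/2 = 403.5 N
τ_a = K_W·8F_aD/(πd³) = 1.3411 × 222.43 = 298.29 MPa
τ_m = K_s·8F_mD/(πd³) = 1.1084 × 365.58 = 405.22 MPa
Goodman: 1/n_f = τ_a/S_se + τ_m/S_su = 298.29/496 + 405.22/1000 = 0.60140 + 0.40522 = 1.0066
n_f = 1/1.0066 = 0.9934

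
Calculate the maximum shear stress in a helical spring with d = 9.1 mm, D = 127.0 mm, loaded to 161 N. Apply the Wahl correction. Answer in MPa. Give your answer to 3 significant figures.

76.1 MPa

Spring index C = D/d = 127.0/9.1 = 13.9560
K_W = (4C−1)/(4C−4) + 0.615/C = 54.824/51.824 + 0.0441 = 1.1020
τ₀ = 8FD/(πd³) = 8·161·127.0/(π·9.1³) = 163576/2367.4 = 69.095 MPa
τ_max = K·τ₀ = 1.1020 × 69.095 = 76.139 MPa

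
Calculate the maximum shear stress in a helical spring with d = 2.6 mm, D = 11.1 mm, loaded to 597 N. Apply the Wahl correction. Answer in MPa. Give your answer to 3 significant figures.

1320 MPa

Spring index C = D/d = 11.1/2.6 = 4.2692
K_W = (4C−1)/(4C−4) + 0.615/C = 16.077/13.077 + 0.1441 = 1.3735
τ₀ = 8FD/(πd³) = 8·597·11.1/(π·2.6³) = 53013.6/55.217 = 960.1 MPa
τ_max = K·τ₀ = 1.3735 × 960.1 = 1318.7 MPa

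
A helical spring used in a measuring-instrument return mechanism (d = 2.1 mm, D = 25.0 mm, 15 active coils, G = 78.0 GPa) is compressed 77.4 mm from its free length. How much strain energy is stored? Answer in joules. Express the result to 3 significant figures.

2.42 J

k = Gd⁴/(8D³N_a) = (78.0×10³)(2.1⁴)/(8·25.0³·15) = 0.80904 N/mm
U = ½kδ² = 0.5 × 0.80904 × 77.4² = 2423.4 N·mm = 2.4234 J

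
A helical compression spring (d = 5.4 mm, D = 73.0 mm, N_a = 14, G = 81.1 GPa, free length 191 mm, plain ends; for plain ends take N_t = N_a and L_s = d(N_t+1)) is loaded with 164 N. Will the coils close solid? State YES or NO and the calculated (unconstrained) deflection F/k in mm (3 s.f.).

k = Gd⁴/(8D³N_a) = (81.1×10³)(5.4⁴)/(8·73.0³·14) = 1.5827 N/mm
N_t = 14; L_s = 5.4·15 = 81 mm; δ_solid = L₀ − L_s = 191 − 81 = 110 mm
δ = F/k = 164/1.5827 = 103.62 mm
δ < δ_solid → spring does not go solid

NO, δ = 104 mm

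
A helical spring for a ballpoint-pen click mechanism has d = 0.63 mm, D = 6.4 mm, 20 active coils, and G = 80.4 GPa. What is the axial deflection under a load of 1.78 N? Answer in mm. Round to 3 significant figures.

5.89 mm

k = Gd⁴/(8D³N_a) = (80.4×10³)(0.63⁴)/(8·6.4³·20) = 0.30197 N/mm
δ = F/k = 1.78 / 0.30197 = 5.8947 mm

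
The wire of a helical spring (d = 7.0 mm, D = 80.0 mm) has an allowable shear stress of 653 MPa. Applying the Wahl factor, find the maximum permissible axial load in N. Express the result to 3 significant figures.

C = D/d = 80.0/7.0 = 11.4286
K_W = (4C−1)/(4C−4) + 0.615/C = 44.714/41.714 + 0.0538 = 1.1257
τ_max = K·8FD/(πd³) → F_max = τ_allow·πd³/(8DK)
F_max = 653·π·7.0³/(8·80.0·1.1257) = 7.0365e+05/720.47 = 976.66 N

977 N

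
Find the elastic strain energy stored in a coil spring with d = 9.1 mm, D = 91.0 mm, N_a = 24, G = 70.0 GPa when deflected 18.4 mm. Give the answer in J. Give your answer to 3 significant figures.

k = Gd⁴/(8D³N_a) = (70.0×10³)(9.1⁴)/(8·91.0³·24) = 3.3177 N/mm
U = ½kδ² = 0.5 × 3.3177 × 18.4² = 561.62 N·mm = 0.56162 J

0.562 J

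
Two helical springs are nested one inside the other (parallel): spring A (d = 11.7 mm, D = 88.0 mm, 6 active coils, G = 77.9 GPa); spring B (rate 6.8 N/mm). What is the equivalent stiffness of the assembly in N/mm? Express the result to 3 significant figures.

51.4 N/mm

k_A = Gd⁴/(8D³N_a) = (77.9×10³)(11.7⁴)/(8·88.0³·6) = 44.626 N/mm
Parallel: k_eq = 44.626 + 6.8 = 51.426 N/mm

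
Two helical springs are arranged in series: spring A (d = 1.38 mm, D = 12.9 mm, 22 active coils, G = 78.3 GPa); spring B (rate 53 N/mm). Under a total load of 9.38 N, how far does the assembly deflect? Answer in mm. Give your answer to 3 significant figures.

k_A = Gd⁴/(8D³N_a) = (78.3×10³)(1.38⁴)/(8·12.9³·22) = 0.75162 N/mm
Series: 1/k_eq = 1/0.75162 + 1/53 = 1.3493; k_eq = 0.74111 N/mm
δ = F/k_eq = 9.38/0.74111 = 12.657 mm

12.7 mm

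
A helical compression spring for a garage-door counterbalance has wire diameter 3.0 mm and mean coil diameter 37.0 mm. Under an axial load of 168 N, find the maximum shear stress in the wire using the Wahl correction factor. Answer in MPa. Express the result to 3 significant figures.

654 MPa

Spring index C = D/d = 37.0/3.0 = 12.3333
K_W = (4C−1)/(4C−4) + 0.615/C = 48.333/45.333 + 0.0499 = 1.1160
τ₀ = 8FD/(πd³) = 8·168·37.0/(π·3.0³) = 49728/84.823 = 586.26 MPa
τ_max = K·τ₀ = 1.1160 × 586.26 = 654.29 MPa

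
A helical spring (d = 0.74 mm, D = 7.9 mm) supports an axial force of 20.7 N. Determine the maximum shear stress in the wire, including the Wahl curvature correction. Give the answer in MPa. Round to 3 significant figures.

1170 MPa

Spring index C = D/d = 7.9/0.74 = 10.6757
K_W = (4C−1)/(4C−4) + 0.615/C = 41.703/38.703 + 0.0576 = 1.1351
τ₀ = 8FD/(πd³) = 8·20.7·7.9/(π·0.74³) = 1308.24/1.273 = 1027.6 MPa
τ_max = K·τ₀ = 1.1351 × 1027.6 = 1166.5 MPa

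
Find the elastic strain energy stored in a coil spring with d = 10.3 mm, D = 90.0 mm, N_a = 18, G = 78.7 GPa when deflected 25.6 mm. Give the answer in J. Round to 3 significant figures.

k = Gd⁴/(8D³N_a) = (78.7×10³)(10.3⁴)/(8·90.0³·18) = 8.4379 N/mm
U = ½kδ² = 0.5 × 8.4379 × 25.6² = 2764.9 N·mm = 2.7649 J

2.76 J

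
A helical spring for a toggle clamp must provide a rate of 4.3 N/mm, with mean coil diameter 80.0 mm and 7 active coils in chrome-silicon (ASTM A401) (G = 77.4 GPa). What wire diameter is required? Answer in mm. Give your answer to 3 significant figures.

6.32 mm

d = (8D³N_a·k / G)^(1/4) = (8·80.0³·7·4.3 / (77.4×10³))^0.25
  = (1592.9)^0.25 = 6.3175 mm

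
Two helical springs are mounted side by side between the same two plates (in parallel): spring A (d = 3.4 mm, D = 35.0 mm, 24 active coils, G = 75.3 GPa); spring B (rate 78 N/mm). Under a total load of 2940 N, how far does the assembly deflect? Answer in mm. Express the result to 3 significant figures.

37.1 mm

k_A = Gd⁴/(8D³N_a) = (75.3×10³)(3.4⁴)/(8·35.0³·24) = 1.2224 N/mm
Parallel: k_eq = 1.2224 + 78 = 79.222 N/mm
δ = F/k_eq = 2940/79.222 = 37.111 mm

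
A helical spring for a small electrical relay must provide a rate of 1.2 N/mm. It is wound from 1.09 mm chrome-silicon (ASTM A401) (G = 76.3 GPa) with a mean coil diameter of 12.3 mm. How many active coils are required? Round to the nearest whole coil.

6

N_a = Gd⁴/(8D³k) = (76.3×10³ × 1.09⁴)/(8 × 12.3³ × 1.2)
    = 107704 / 17864.3 = 6.029 → 6 coils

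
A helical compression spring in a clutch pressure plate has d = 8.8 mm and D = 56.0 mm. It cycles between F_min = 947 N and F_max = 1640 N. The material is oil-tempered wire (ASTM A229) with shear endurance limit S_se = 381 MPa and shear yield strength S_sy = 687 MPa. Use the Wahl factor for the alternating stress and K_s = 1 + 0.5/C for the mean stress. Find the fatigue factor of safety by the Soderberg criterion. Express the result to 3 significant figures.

C = D/d = 56.0/8.8 = 6.3636; K_W = (4C−1)/(4C−4)+0.615/C = 1.2365; K_s = 1+0.5/C = 1.0786
F_a = (F_max−F_min)/2 = 346.5 N; F_m = (F_max+F_min)/2 = 1293.5 N
τ_a = K_W·8F_aD/(πd³) = 1.2365 × 72.508 = 89.654 MPa
τ_m = K_s·8F_mD/(πd³) = 1.0786 × 270.67 = 291.94 MPa
Soderberg: 1/n_f = τ_a/S_se + τ_m/S_sy = 89.654/381 + 291.94/687 = 0.23531 + 0.42495 = 0.66026
n_f = 1/0.66026 = 1.515

1.51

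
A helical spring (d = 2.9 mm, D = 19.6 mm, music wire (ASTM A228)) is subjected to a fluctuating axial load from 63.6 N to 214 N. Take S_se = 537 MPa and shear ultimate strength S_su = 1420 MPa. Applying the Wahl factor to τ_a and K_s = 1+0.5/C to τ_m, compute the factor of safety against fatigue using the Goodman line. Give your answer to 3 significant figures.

1.77

C = D/d = 19.6/2.9 = 6.7586; K_W = (4C−1)/(4C−4)+0.615/C = 1.2212; K_s = 1+0.5/C = 1.0740
F_a = (F_max−F_min)/2 = 75.2 N; F_m = (F_max+F_min)/2 = 138.8 N
τ_a = K_W·8F_aD/(πd³) = 1.2212 × 153.89 = 187.94 MPa
τ_m = K_s·8F_mD/(πd³) = 1.0740 × 284.05 = 305.06 MPa
Goodman: 1/n_f = τ_a/S_se + τ_m/S_su = 187.94/537 + 305.06/1420 = 0.34998 + 0.21483 = 0.56481
n_f = 1/0.56481 = 1.77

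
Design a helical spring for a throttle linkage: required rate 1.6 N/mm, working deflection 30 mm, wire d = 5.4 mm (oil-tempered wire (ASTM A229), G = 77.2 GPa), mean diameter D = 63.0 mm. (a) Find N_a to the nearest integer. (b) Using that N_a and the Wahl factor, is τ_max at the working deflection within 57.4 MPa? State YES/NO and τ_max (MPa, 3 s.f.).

(a) 21 coils; (b) YES, τ_max = 53.6 MPa

N_a = Gd⁴/(8D³k) = (77.2×10³)(5.4⁴)/(8·63.0³·1.6) = 20.51 → N_a = 21
Actual rate k = Gd⁴/(8D³·21) = 1.5626 N/mm
Working load F = kδ = 1.5626·30 = 46.879 N
C = 63.0/5.4 = 11.6667; K_W = (4C−1)/(4C−4)+0.615/C = 1.1230
τ_max = K_W·8FD/(πd³) = 1.1230·47.762 = 53.638 MPa
τ_max ≤ 57.4 MPa → acceptable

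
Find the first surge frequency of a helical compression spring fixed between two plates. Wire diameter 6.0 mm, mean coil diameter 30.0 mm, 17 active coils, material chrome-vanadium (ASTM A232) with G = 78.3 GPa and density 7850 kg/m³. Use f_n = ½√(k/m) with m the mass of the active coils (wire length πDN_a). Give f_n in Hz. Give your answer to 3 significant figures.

139 Hz

k = Gd⁴/(8D³N_a) = (78.3×10³)(6.0⁴)/(8·30.0³·17) = 27.635 N/mm = 27635 N/m
Wire length L = πDN_a = π·30.0·17 = 1602.2 mm
m = ρ·(πd²/4)·L = 7850 × 28.274×10⁻⁶ m² × 1.6022 m = 0.35562 kg
f_n = ½√(k/m) = 0.5·√(27635/0.35562) = 0.5·√(77711) = 139.38 Hz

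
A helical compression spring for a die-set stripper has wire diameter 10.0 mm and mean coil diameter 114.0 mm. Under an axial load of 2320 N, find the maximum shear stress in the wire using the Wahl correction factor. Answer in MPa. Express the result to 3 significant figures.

758 MPa

Spring index C = D/d = 114.0/10.0 = 11.4000
K_W = (4C−1)/(4C−4) + 0.615/C = 44.600/41.600 + 0.0539 = 1.1261
τ₀ = 8FD/(πd³) = 8·2320·114.0/(π·10.0³) = 2.11584e+06/3141.6 = 673.49 MPa
τ_max = K·τ₀ = 1.1261 × 673.49 = 758.4 MPa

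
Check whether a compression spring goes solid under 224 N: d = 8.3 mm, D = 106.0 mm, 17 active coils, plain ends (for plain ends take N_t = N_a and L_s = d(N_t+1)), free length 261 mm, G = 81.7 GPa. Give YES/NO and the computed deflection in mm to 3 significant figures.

k = Gd⁴/(8D³N_a) = (81.7×10³)(8.3⁴)/(8·106.0³·17) = 2.3937 N/mm
N_t = 17; L_s = 8.3·18 = 149.4 mm; δ_solid = L₀ − L_s = 261 − 149.4 = 111.6 mm
δ = F/k = 224/2.3937 = 93.577 mm
δ < δ_solid → spring does not go solid

NO, δ = 93.6 mm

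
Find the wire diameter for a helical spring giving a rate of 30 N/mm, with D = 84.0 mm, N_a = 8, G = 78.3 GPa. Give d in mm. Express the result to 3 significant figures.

11.0 mm

d = (8D³N_a·k / G)^(1/4) = (8·84.0³·8·30 / (78.3×10³))^0.25
  = (14534)^0.25 = 10.9798 mm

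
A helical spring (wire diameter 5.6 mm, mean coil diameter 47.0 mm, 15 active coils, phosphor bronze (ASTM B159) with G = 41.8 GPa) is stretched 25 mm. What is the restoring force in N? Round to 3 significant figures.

82.5 N

k = Gd⁴/(8D³N_a) = (41.8×10³)(5.6⁴)/(8·47.0³·15) = 3.2995 N/mm
F = k·δ = 3.2995 × 25 = 82.489 N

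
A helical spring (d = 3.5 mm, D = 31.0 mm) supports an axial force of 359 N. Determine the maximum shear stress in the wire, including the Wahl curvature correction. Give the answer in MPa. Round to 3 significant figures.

Spring index C = D/d = 31.0/3.5 = 8.8571
K_W = (4C−1)/(4C−4) + 0.615/C = 34.429/31.429 + 0.0694 = 1.1649
τ₀ = 8FD/(πd³) = 8·359·31.0/(π·3.5³) = 89032/134.7 = 660.99 MPa
τ_max = K·τ₀ = 1.1649 × 660.99 = 769.98 MPa

770 MPa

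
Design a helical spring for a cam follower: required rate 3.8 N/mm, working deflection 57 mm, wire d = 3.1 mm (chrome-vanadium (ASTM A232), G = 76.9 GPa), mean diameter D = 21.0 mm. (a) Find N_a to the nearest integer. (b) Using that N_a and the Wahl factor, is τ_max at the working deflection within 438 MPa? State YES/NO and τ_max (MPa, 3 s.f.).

(a) 25 coils; (b) NO, τ_max = 479 MPa

N_a = Gd⁴/(8D³k) = (76.9×10³)(3.1⁴)/(8·21.0³·3.8) = 25.23 → N_a = 25
Actual rate k = Gd⁴/(8D³·25) = 3.8343 N/mm
Working load F = kδ = 3.8343·57 = 218.55 N
C = 21.0/3.1 = 6.7742; K_W = (4C−1)/(4C−4)+0.615/C = 1.2207
τ_max = K_W·8FD/(πd³) = 1.2207·392.31 = 478.89 MPa
τ_max > 438 MPa → exceeds allowable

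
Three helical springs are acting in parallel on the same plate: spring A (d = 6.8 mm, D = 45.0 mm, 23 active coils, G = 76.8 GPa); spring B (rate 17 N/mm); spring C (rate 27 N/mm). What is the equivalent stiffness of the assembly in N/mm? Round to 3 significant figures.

53.8 N/mm

k_A = Gd⁴/(8D³N_a) = (76.8×10³)(6.8⁴)/(8·45.0³·23) = 9.7936 N/mm
Parallel: k_eq = 9.7936 + 17 + 27 = 53.794 N/mm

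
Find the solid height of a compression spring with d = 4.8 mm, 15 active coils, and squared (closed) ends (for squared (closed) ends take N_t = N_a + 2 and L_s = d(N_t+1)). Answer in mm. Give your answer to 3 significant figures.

squared (closed) ends: N_t = N_a + 2 = 15 + 2 = 17
L_s = d·(N_t+1) = 4.8 × 18 = 86.4 mm

86.4 mm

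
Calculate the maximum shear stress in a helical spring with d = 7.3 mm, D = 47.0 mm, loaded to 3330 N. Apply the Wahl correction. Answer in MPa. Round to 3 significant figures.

1260 MPa

Spring index C = D/d = 47.0/7.3 = 6.4384
K_W = (4C−1)/(4C−4) + 0.615/C = 24.753/21.753 + 0.0955 = 1.2334
τ₀ = 8FD/(πd³) = 8·3330·47.0/(π·7.3³) = 1.25208e+06/1222.1 = 1024.5 MPa
τ_max = K·τ₀ = 1.2334 × 1024.5 = 1263.7 MPa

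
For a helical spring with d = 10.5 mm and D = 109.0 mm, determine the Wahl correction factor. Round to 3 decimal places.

1.139

C = D/d = 109.0/10.5 = 10.3810
K_W = (4C−1)/(4C−4) + 0.615/C = 40.524/37.524 + 0.0592 = 1.1392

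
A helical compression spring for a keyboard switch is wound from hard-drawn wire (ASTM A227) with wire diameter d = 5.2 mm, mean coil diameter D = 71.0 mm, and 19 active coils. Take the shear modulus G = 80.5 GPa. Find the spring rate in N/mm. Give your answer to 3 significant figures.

k = Gd⁴/(8D³N_a) = (80.5×10³ × 5.2⁴) / (8 × 71.0³ × 19)
  = 5.88585e+07 / 5.44025e+07 = 1.0819 N/mm

1.08 N/mm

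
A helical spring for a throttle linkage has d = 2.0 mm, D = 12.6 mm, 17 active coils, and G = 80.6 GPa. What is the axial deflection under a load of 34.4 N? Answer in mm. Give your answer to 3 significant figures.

k = Gd⁴/(8D³N_a) = (80.6×10³)(2.0⁴)/(8·12.6³·17) = 4.7403 N/mm
δ = F/k = 34.4 / 4.7403 = 7.2569 mm

7.26 mm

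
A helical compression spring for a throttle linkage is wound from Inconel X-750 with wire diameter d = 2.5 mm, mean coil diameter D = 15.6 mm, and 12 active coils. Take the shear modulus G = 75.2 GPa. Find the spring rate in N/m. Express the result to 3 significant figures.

k = Gd⁴/(8D³N_a) = (75.2×10³ × 2.5⁴) / (8 × 15.6³ × 12)
  = 2.9375e+06 / 364456 = 8.06 N/mm = 8060 N/m

8060 N/m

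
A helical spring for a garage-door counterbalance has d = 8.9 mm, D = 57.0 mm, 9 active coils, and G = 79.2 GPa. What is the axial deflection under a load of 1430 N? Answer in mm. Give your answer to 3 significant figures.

k = Gd⁴/(8D³N_a) = (79.2×10³)(8.9⁴)/(8·57.0³·9) = 37.267 N/mm
δ = F/k = 1430 / 37.267 = 38.371 mm

38.4 mm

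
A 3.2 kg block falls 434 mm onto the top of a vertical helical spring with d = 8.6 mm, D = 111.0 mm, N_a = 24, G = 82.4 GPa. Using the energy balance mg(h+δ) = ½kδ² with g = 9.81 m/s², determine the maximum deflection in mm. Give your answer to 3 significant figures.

k = Gd⁴/(8D³N_a) = (82.4×10³)(8.6⁴)/(8·111.0³·24) = 1.7165 N/mm
W = mg = 3.2 × 9.81 = 31.392 N
½kδ² − Wδ − Wh = 0 → δ = (W + √(W² + 2kWh))/k
δ = (31.392 + √(985.46 + 46772.4))/1.7165 = (31.392 + 218.54)/1.7165 = 145.6 mm

146 mm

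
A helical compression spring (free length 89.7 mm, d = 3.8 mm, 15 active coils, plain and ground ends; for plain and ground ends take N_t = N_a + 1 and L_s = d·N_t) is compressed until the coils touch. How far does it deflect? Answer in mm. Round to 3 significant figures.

N_t = 16; L_s = 3.8·16 = 60.8 mm
δ_solid = L₀ − L_s = 89.7 − 60.8 = 28.9 mm

28.9 mm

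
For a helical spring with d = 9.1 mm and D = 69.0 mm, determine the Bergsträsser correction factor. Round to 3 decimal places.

1.183

C = D/d = 69.0/9.1 = 7.5824
K_B = (4C+2)/(4C−3) = 32.330/27.330 = 1.1830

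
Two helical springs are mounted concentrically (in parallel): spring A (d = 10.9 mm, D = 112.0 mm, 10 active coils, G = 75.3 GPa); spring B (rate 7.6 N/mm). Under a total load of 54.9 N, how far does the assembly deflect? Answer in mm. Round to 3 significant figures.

3.22 mm

k_A = Gd⁴/(8D³N_a) = (75.3×10³)(10.9⁴)/(8·112.0³·10) = 9.4571 N/mm
Parallel: k_eq = 9.4571 + 7.6 = 17.057 N/mm
δ = F/k_eq = 54.9/17.057 = 3.2186 mm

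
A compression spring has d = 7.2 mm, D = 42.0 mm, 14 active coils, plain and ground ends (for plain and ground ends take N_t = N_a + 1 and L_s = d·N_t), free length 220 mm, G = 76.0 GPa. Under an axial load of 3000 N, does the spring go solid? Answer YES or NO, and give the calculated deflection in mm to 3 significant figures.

YES, δ = 122 mm

k = Gd⁴/(8D³N_a) = (76.0×10³)(7.2⁴)/(8·42.0³·14) = 24.614 N/mm
N_t = 15; L_s = 7.2·15 = 108 mm; δ_solid = L₀ − L_s = 220 − 108 = 112 mm
δ = F/k = 3000/24.614 = 121.88 mm
δ ≥ δ_solid → spring goes solid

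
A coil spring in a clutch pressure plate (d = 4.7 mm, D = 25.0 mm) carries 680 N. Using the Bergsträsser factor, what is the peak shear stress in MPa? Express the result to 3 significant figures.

Spring index C = D/d = 25.0/4.7 = 5.3191
K_B = (4C+2)/(4C−3) = 23.277/18.277 = 1.2736
τ₀ = 8FD/(πd³) = 8·680·25.0/(π·4.7³) = 136000/326.17 = 416.96 MPa
τ_max = K·τ₀ = 1.2736 × 416.96 = 531.03 MPa

531 MPa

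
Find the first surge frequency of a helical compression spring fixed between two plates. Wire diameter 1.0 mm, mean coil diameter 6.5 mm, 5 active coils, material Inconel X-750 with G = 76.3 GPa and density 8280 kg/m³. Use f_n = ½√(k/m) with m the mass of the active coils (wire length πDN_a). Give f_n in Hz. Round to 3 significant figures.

k = Gd⁴/(8D³N_a) = (76.3×10³)(1.0⁴)/(8·6.5³·5) = 6.9458 N/mm = 6945.8 N/m
Wire length L = πDN_a = π·6.5·5 = 102.1 mm
m = ρ·(πd²/4)·L = 8280 × 0.7854×10⁻⁶ m² × 0.1021 m = 0.00066398 kg
f_n = ½√(k/m) = 0.5·√(6945.8/0.00066398) = 0.5·√(1.0461e+07) = 1617.2 Hz

1620 Hz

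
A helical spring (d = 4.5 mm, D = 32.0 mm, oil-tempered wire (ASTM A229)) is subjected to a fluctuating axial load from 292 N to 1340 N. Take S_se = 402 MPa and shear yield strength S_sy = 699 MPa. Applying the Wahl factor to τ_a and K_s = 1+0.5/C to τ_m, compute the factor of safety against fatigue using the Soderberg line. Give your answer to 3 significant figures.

C = D/d = 32.0/4.5 = 7.1111; K_W = (4C−1)/(4C−4)+0.615/C = 1.2092; K_s = 1+0.5/C = 1.0703
F_a = (F_max−F_min)/2 = 524 N; F_m = (F_max+F_min)/2 = 816 N
τ_a = K_W·8F_aD/(πd³) = 1.2092 × 468.58 = 566.61 MPa
τ_m = K_s·8F_mD/(πd³) = 1.0703 × 729.7 = 781 MPa
Soderberg: 1/n_f = τ_a/S_se + τ_m/S_sy = 566.61/402 + 781/699 = 1.40948 + 1.11732 = 2.5268
n_f = 1/2.5268 = 0.3958

0.396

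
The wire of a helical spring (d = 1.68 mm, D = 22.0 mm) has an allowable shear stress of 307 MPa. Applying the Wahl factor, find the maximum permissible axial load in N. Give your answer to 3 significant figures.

23.4 N

C = D/d = 22.0/1.68 = 13.0952
K_W = (4C−1)/(4C−4) + 0.615/C = 51.381/48.381 + 0.0470 = 1.1090
τ_max = K·8FD/(πd³) → F_max = τ_allow·πd³/(8DK)
F_max = 307·π·1.68³/(8·22.0·1.1090) = 4573.2/195.18 = 23.431 N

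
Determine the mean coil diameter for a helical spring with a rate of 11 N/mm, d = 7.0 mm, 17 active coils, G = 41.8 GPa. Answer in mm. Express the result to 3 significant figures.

40.6 mm

D = (Gd⁴/(8N_a·k))^(1/3) = (41.8×10³·7.0⁴/(8·17·11))^(1/3)
  = (67086.8)^(1/3) = 40.6330 mm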